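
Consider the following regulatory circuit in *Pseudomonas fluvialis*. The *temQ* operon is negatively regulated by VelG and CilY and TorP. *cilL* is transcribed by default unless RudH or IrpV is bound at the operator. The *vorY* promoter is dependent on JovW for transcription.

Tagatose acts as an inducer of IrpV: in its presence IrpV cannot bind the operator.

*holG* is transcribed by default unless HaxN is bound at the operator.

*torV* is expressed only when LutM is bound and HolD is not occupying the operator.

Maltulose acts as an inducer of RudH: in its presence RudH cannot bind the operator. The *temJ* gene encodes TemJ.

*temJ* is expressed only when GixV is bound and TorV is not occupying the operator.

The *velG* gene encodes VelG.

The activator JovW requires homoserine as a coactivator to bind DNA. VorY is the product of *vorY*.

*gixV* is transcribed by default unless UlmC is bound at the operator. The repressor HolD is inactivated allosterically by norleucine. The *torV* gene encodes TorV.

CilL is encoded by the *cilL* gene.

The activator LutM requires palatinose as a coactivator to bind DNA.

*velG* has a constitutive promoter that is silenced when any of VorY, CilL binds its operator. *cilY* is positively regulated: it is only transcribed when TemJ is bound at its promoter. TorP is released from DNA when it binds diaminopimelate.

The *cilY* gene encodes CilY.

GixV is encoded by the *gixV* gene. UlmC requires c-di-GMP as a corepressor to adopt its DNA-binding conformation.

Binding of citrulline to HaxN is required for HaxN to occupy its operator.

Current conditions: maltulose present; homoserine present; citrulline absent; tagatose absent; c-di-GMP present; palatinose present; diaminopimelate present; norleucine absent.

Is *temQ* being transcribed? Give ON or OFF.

ON

Homoserine is present, so JovW is active.
No repressor is bound and JovW is active, so *vorY* is transcribed.
So VorY is produced and active.
Maltulose is present, so RudH is inactive.
Tagatose is absent, so IrpV is active.
With repressor IrpV bound, *cilL* is not transcribed.
So CilL is not produced.
With repressor VorY bound, *velG* is not transcribed.
So VelG is not produced.
c-di-GMP is present, so UlmC is active.
With repressor UlmC bound, *gixV* is not transcribed.
So GixV is not produced.
Norleucine is absent, so HolD is active.
Palatinose is present, so LutM is active.
With repressor HolD bound, *torV* is not transcribed.
So TorV is not produced.
Required activator GixV is absent, so *temJ* is not transcribed.
So TemJ is not produced.
Required activator TemJ is absent, so *cilY* is not transcribed.
So CilY is not produced.
Diaminopimelate is present, so TorP is inactive.
With no repressor bound, *temQ* is transcribed.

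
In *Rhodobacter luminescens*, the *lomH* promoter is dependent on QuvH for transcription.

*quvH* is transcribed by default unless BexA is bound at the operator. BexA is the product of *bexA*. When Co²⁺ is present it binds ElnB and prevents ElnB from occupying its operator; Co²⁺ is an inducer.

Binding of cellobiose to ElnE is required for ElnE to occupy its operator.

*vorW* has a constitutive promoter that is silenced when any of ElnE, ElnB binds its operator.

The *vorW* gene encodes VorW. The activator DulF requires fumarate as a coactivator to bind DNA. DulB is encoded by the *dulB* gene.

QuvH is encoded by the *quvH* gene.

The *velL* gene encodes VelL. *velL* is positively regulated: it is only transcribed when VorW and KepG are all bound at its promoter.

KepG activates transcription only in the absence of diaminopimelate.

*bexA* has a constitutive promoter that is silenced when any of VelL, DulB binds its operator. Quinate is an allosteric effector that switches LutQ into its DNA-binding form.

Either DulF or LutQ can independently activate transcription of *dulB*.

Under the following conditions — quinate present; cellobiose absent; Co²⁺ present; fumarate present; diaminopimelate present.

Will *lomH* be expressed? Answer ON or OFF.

ON

Cellobiose is absent, so ElnE is inactive.
Co²⁺ is present, so ElnB is inactive.
With no repressor bound, *vorW* is transcribed.
So VorW is produced and active.
Diaminopimelate is present, so KepG is inactive.
Required activator KepG is absent, so *velL* is not transcribed.
So VelL is not produced.
Fumarate is present, so DulF is active.
Quinate is present, so LutQ is active.
Activator DulF is present, so *dulB* is transcribed.
So DulB is produced and active.
With repressor DulB bound, *bexA* is not transcribed.
So BexA is not produced.
With no repressor bound, *quvH* is transcribed.
So QuvH is produced and active.
No repressor is bound and QuvH is active, so *lomH* is transcribed.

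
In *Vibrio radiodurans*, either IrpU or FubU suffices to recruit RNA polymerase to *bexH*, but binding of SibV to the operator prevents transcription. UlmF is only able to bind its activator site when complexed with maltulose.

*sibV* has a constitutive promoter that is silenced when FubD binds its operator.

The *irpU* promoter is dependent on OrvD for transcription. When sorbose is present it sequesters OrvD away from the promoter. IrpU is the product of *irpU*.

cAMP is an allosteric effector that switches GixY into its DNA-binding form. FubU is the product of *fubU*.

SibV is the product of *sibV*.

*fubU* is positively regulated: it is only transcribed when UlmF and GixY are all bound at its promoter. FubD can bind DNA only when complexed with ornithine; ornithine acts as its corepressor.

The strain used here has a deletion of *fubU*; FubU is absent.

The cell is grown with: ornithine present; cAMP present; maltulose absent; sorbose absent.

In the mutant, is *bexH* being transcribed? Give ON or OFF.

Sorbose is absent, so OrvD is active.
No repressor is bound and OrvD is active, so *irpU* is transcribed.
So IrpU is produced and active.
Ornithine is present, so FubD is active.
With repressor FubD bound, *sibV* is not transcribed.
So SibV is not produced.
FubU is non-functional in this strain, so it has no effect.
Activator IrpU is present, so *bexH* is transcribed.

ON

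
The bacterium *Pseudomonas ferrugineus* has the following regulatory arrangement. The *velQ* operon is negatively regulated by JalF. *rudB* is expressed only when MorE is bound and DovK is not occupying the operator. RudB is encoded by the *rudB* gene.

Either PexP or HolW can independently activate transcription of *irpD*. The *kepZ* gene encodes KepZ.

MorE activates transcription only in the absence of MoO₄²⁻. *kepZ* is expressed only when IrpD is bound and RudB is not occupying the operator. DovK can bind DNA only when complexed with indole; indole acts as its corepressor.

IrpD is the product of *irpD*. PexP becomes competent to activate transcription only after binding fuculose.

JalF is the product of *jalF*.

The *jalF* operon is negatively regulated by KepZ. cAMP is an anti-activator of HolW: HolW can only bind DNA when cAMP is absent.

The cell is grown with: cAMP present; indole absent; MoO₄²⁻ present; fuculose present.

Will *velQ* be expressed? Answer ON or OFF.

ON

MoO₄²⁻ is present, so MorE is inactive.
Indole is absent, so DovK is inactive.
Required activator MorE is absent, so *rudB* is not transcribed.
So RudB is not produced.
Fuculose is present, so PexP is active.
cAMP is present, so HolW is inactive.
Activator PexP is present, so *irpD* is transcribed.
So IrpD is produced and active.
No repressor is bound and IrpD is active, so *kepZ* is transcribed.
So KepZ is produced and active.
With repressor KepZ bound, *jalF* is not transcribed.
So JalF is not produced.
With no repressor bound, *velQ* is transcribed.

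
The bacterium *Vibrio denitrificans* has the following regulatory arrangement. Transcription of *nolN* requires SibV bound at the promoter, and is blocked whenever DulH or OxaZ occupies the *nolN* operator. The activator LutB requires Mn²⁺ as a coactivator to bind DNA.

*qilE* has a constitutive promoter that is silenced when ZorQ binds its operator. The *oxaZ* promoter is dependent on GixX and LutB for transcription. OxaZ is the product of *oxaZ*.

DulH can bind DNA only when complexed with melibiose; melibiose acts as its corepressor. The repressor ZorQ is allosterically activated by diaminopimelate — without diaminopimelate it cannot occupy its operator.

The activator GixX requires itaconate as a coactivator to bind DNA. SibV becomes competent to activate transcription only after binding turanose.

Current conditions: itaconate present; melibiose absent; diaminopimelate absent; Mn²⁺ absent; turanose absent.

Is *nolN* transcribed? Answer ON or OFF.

OFF

Melibiose is absent, so DulH is inactive.
Turanose is absent, so SibV is inactive.
Itaconate is present, so GixX is active.
Mn²⁺ is absent, so LutB is inactive.
Required activator LutB is absent, so *oxaZ* is not transcribed.
So OxaZ is not produced.
Required activator SibV is absent, so *nolN* is not transcribed.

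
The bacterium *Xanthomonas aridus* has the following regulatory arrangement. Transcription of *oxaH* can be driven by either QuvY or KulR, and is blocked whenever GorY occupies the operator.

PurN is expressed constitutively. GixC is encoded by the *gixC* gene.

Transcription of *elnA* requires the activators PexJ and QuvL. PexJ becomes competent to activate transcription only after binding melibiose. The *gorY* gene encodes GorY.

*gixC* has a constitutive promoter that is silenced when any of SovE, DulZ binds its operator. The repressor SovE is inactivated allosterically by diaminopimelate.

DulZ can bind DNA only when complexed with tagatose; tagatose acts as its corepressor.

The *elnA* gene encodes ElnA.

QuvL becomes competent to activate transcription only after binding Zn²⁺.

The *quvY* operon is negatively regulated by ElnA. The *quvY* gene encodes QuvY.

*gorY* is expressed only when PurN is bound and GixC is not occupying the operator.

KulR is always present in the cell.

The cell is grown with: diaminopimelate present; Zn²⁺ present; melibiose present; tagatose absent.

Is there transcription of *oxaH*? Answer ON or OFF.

ON

Melibiose is present, so PexJ is active.
Zn²⁺ is present, so QuvL is active.
No repressor is bound and PexJ and QuvL are active, so *elnA* is transcribed.
So ElnA is produced and active.
With repressor ElnA bound, *quvY* is not transcribed.
So QuvY is not produced.
KulR is produced constitutively and is active.
PurN is produced constitutively and is active.
Diaminopimelate is present, so SovE is inactive.
Tagatose is absent, so DulZ is inactive.
With no repressor bound, *gixC* is transcribed.
So GixC is produced and active.
With repressor GixC bound, *gorY* is not transcribed.
So GorY is not produced.
Activator KulR is present, so *oxaH* is transcribed.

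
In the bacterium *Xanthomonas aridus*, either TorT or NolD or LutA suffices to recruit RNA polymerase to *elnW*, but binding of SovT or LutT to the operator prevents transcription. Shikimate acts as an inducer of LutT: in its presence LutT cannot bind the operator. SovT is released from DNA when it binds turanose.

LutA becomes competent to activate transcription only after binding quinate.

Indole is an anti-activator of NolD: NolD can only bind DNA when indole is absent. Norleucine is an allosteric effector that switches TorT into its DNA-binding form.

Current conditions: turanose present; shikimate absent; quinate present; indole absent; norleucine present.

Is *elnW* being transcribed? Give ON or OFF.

OFF

Turanose is present, so SovT is inactive.
Norleucine is present, so TorT is active.
Indole is absent, so NolD is active.
Shikimate is absent, so LutT is active.
Quinate is present, so LutA is active.
With repressor LutT bound, *elnW* is not transcribed.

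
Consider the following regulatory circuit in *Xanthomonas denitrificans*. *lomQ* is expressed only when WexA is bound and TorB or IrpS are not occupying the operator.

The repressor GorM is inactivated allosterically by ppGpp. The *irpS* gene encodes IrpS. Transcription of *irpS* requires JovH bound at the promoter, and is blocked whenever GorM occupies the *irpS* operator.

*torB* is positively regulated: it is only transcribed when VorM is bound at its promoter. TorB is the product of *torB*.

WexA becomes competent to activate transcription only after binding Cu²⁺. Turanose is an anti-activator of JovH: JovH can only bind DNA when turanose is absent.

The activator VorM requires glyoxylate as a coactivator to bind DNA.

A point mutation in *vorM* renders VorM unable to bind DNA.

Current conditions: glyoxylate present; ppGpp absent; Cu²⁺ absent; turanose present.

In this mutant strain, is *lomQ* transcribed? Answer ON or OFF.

VorM is non-functional in this strain, so it has no effect.
Required activator VorM is absent, so *torB* is not transcribed.
So TorB is not produced.
Cu²⁺ is absent, so WexA is inactive.
Turanose is present, so JovH is inactive.
ppGpp is absent, so GorM is active.
With repressor GorM bound, *irpS* is not transcribed.
So IrpS is not produced.
Required activator WexA is absent, so *lomQ* is not transcribed.

OFF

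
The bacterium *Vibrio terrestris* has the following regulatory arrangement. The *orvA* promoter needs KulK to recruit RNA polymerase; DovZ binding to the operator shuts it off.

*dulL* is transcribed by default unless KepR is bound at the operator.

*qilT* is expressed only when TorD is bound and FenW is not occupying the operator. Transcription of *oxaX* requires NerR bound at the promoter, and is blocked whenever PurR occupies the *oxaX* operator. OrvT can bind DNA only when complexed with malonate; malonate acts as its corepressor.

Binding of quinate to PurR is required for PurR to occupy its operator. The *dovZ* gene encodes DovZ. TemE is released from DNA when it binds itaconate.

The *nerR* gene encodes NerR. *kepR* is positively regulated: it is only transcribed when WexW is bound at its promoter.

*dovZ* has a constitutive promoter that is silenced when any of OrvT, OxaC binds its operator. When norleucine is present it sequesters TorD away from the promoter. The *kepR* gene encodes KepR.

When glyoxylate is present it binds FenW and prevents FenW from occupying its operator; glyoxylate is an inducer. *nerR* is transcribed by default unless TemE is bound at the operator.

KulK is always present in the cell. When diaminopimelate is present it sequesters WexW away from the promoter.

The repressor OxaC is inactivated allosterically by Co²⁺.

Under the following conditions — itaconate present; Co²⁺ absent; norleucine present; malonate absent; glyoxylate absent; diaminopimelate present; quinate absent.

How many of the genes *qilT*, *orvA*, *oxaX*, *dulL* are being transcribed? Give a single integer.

3

Glyoxylate is absent, so FenW is active.
Norleucine is present, so TorD is inactive.
With repressor FenW bound, *qilT* is not transcribed.
→ *qilT* is OFF.
Malonate is absent, so OrvT is inactive.
Co²⁺ is absent, so OxaC is active.
With repressor OxaC bound, *dovZ* is not transcribed.
So DovZ is not produced.
KulK is produced constitutively and is active.
No repressor is bound and KulK is active, so *orvA* is transcribed.
→ *orvA* is ON.
Quinate is absent, so PurR is inactive.
Itaconate is present, so TemE is inactive.
With no repressor bound, *nerR* is transcribed.
So NerR is produced and active.
No repressor is bound and NerR is active, so *oxaX* is transcribed.
→ *oxaX* is ON.
Diaminopimelate is present, so WexW is inactive.
Required activator WexW is absent, so *kepR* is not transcribed.
So KepR is not produced.
With no repressor bound, *dulL* is transcribed.
→ *dulL* is ON.
3 of the 4 genes are transcribed.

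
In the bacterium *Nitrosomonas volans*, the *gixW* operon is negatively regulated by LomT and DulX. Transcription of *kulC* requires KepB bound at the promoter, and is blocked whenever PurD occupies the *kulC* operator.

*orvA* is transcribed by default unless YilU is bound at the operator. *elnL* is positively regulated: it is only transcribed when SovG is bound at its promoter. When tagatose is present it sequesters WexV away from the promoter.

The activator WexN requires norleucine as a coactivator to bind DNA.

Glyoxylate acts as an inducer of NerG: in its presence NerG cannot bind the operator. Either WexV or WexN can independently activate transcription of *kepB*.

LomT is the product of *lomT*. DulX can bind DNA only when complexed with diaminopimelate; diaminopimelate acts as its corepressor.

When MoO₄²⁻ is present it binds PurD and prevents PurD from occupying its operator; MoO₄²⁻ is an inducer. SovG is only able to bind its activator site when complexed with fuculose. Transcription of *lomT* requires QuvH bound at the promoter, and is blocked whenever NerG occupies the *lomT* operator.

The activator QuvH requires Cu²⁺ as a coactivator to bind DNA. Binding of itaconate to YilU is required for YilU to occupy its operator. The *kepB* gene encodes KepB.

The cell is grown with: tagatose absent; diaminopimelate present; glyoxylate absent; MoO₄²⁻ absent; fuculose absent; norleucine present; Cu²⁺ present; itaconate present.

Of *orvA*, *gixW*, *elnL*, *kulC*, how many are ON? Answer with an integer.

0

Itaconate is present, so YilU is active.
With repressor YilU bound, *orvA* is not transcribed.
→ *orvA* is OFF.
Cu²⁺ is present, so QuvH is active.
Glyoxylate is absent, so NerG is active.
With repressor NerG bound, *lomT* is not transcribed.
So LomT is not produced.
Diaminopimelate is present, so DulX is active.
With repressor DulX bound, *gixW* is not transcribed.
→ *gixW* is OFF.
Fuculose is absent, so SovG is inactive.
Required activator SovG is absent, so *elnL* is not transcribed.
→ *elnL* is OFF.
MoO₄²⁻ is absent, so PurD is active.
Tagatose is absent, so WexV is active.
Norleucine is present, so WexN is active.
Activator WexV is present, so *kepB* is transcribed.
So KepB is produced and active.
With repressor PurD bound, *kulC* is not transcribed.
→ *kulC* is OFF.
0 of the 4 genes are transcribed.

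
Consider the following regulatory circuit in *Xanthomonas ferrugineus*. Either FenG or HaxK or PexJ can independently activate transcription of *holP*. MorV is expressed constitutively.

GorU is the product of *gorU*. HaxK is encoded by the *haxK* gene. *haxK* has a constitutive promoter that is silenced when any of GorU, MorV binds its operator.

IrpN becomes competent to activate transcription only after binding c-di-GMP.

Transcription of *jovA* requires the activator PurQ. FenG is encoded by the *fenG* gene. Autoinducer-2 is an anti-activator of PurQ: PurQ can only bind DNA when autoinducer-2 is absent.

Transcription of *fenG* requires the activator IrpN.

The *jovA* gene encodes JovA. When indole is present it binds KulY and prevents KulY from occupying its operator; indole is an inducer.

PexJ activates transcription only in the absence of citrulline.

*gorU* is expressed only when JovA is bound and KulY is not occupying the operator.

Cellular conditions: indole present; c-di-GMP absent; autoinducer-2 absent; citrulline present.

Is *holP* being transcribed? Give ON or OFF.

OFF

c-di-GMP is absent, so IrpN is inactive.
Required activator IrpN is absent, so *fenG* is not transcribed.
So FenG is not produced.
Autoinducer-2 is absent, so PurQ is active.
No repressor is bound and PurQ is active, so *jovA* is transcribed.
So JovA is produced and active.
Indole is present, so KulY is inactive.
No repressor is bound and JovA is active, so *gorU* is transcribed.
So GorU is produced and active.
MorV is produced constitutively and is active.
With repressor GorU bound, *haxK* is not transcribed.
So HaxK is not produced.
Citrulline is present, so PexJ is inactive.
No activator is available at the *holP* promoter, so *holP* is not transcribed.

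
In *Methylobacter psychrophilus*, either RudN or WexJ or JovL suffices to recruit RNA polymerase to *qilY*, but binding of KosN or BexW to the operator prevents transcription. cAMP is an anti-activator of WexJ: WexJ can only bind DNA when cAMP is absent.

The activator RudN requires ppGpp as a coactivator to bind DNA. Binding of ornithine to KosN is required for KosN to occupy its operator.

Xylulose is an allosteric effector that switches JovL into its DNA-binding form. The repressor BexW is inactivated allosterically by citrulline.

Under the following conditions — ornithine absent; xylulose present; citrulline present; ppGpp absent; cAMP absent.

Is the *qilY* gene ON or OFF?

ppGpp is absent, so RudN is inactive.
Ornithine is absent, so KosN is inactive.
cAMP is absent, so WexJ is active.
Xylulose is present, so JovL is active.
Citrulline is present, so BexW is inactive.
Activator WexJ is present, so *qilY* is transcribed.

ON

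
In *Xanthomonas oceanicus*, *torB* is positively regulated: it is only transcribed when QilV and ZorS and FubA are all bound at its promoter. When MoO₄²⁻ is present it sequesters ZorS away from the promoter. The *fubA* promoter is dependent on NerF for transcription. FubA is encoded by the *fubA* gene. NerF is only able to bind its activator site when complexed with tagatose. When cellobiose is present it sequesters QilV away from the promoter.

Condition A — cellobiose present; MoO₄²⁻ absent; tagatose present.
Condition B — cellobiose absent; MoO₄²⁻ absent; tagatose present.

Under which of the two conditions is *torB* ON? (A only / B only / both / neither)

B only

Condition A:
Cellobiose is present, so QilV is inactive.
MoO₄²⁻ is absent, so ZorS is active.
Tagatose is present, so NerF is active.
No repressor is bound and NerF is active, so *fubA* is transcribed.
So FubA is produced and active.
Required activator QilV is absent, so *torB* is not transcribed.
→ *torB* is OFF in A.
Condition B:
Cellobiose is absent, so QilV is active.
MoO₄²⁻ is absent, so ZorS is active.
Tagatose is present, so NerF is active.
No repressor is bound and NerF is active, so *fubA* is transcribed.
So FubA is produced and active.
No repressor is bound and QilV and ZorS and FubA are active, so *torB* is transcribed.
→ *torB* is ON in B.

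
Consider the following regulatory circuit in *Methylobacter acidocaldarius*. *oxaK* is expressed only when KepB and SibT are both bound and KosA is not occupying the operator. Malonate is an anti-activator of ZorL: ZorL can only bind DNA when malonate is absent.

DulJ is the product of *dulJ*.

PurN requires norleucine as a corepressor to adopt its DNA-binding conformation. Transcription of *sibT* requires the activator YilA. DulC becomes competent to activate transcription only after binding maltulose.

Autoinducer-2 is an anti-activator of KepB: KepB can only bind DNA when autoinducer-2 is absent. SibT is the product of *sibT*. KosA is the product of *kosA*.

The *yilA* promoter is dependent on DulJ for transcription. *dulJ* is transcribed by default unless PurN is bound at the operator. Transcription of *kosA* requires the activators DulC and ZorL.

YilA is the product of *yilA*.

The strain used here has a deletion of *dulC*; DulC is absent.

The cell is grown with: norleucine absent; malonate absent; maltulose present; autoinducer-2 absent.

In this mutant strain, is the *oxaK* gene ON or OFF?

ON

DulC is non-functional in this strain, so it has no effect.
Malonate is absent, so ZorL is active.
Required activator DulC is absent, so *kosA* is not transcribed.
So KosA is not produced.
Autoinducer-2 is absent, so KepB is active.
Norleucine is absent, so PurN is inactive.
With no repressor bound, *dulJ* is transcribed.
So DulJ is produced and active.
No repressor is bound and DulJ is active, so *yilA* is transcribed.
So YilA is produced and active.
No repressor is bound and YilA is active, so *sibT* is transcribed.
So SibT is produced and active.
No repressor is bound and KepB and SibT are active, so *oxaK* is transcribed.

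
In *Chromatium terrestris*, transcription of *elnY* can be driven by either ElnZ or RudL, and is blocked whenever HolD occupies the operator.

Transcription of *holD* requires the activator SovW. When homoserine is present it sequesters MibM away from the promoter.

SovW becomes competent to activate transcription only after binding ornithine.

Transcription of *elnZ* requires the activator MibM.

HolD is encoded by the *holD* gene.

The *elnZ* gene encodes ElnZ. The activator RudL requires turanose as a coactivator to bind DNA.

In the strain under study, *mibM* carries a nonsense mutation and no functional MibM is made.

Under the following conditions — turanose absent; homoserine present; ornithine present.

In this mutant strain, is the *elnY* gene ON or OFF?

Ornithine is present, so SovW is active.
No repressor is bound and SovW is active, so *holD* is transcribed.
So HolD is produced and active.
MibM is non-functional in this strain, so it has no effect.
Required activator MibM is absent, so *elnZ* is not transcribed.
So ElnZ is not produced.
Turanose is absent, so RudL is inactive.
With repressor HolD bound, *elnY* is not transcribed.

OFF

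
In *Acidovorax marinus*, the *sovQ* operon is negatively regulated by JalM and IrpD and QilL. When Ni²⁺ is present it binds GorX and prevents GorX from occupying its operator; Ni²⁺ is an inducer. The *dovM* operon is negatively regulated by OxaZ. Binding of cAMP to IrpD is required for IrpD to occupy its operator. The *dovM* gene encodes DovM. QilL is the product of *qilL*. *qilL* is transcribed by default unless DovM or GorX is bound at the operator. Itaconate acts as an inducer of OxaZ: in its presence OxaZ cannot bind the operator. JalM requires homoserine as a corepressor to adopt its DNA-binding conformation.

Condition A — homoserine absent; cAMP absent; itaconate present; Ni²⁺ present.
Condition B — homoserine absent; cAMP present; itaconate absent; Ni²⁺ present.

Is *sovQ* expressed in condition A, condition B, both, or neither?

A only

Condition A:
Homoserine is absent, so JalM is inactive.
cAMP is absent, so IrpD is inactive.
Itaconate is present, so OxaZ is inactive.
With no repressor bound, *dovM* is transcribed.
So DovM is produced and active.
Ni²⁺ is present, so GorX is inactive.
With repressor DovM bound, *qilL* is not transcribed.
So QilL is not produced.
With no repressor bound, *sovQ* is transcribed.
→ *sovQ* is ON in A.
Condition B:
Homoserine is absent, so JalM is inactive.
cAMP is present, so IrpD is active.
Itaconate is absent, so OxaZ is active.
With repressor OxaZ bound, *dovM* is not transcribed.
So DovM is not produced.
Ni²⁺ is present, so GorX is inactive.
With no repressor bound, *qilL* is transcribed.
So QilL is produced and active.
With repressor IrpD bound, *sovQ* is not transcribed.
→ *sovQ* is OFF in B.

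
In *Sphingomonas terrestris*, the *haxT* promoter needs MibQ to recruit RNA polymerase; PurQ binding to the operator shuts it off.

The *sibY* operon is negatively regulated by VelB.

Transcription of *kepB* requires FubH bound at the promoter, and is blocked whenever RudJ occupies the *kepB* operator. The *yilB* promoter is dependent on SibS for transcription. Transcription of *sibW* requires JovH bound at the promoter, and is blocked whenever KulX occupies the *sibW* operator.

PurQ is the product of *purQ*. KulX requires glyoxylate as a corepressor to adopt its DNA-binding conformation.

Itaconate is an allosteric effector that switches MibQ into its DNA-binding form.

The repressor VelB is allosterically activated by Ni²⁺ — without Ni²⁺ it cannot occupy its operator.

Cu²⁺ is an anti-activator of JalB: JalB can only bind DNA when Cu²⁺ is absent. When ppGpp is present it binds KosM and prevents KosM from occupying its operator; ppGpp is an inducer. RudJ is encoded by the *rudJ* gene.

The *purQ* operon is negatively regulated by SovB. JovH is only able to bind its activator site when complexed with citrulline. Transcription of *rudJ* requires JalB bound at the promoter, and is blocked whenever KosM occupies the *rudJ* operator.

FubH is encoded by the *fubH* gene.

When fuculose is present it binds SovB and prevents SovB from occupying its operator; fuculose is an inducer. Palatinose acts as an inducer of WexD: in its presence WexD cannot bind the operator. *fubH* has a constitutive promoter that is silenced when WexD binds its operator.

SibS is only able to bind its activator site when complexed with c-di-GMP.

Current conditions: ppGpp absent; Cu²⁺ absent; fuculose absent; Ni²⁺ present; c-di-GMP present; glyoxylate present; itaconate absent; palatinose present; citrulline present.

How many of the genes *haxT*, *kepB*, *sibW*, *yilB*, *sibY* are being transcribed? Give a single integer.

Fuculose is absent, so SovB is active.
With repressor SovB bound, *purQ* is not transcribed.
So PurQ is not produced.
Itaconate is absent, so MibQ is inactive.
Required activator MibQ is absent, so *haxT* is not transcribed.
→ *haxT* is OFF.
Palatinose is present, so WexD is inactive.
With no repressor bound, *fubH* is transcribed.
So FubH is produced and active.
ppGpp is absent, so KosM is active.
Cu²⁺ is absent, so JalB is active.
With repressor KosM bound, *rudJ* is not transcribed.
So RudJ is not produced.
No repressor is bound and FubH is active, so *kepB* is transcribed.
→ *kepB* is ON.
Glyoxylate is present, so KulX is active.
Citrulline is present, so JovH is active.
With repressor KulX bound, *sibW* is not transcribed.
→ *sibW* is OFF.
c-di-GMP is present, so SibS is active.
No repressor is bound and SibS is active, so *yilB* is transcribed.
→ *yilB* is ON.
Ni²⁺ is present, so VelB is active.
With repressor VelB bound, *sibY* is not transcribed.
→ *sibY* is OFF.
2 of the 5 genes are transcribed.

2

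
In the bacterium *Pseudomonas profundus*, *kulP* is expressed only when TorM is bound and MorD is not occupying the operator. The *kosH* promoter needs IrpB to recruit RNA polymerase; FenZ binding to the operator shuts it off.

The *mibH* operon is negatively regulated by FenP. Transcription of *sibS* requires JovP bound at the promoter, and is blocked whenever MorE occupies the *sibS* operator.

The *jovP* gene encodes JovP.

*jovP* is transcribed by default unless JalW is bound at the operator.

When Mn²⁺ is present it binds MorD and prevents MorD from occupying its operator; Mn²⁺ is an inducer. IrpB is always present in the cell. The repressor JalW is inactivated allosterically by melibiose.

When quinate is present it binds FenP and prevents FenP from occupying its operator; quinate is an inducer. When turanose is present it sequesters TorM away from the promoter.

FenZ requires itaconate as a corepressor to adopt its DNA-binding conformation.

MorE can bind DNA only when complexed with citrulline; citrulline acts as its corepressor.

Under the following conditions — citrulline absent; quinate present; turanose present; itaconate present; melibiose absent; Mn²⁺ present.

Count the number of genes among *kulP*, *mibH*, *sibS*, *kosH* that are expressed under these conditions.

1

Turanose is present, so TorM is inactive.
Mn²⁺ is present, so MorD is inactive.
Required activator TorM is absent, so *kulP* is not transcribed.
→ *kulP* is OFF.
Quinate is present, so FenP is inactive.
With no repressor bound, *mibH* is transcribed.
→ *mibH* is ON.
Citrulline is absent, so MorE is inactive.
Melibiose is absent, so JalW is active.
With repressor JalW bound, *jovP* is not transcribed.
So JovP is not produced.
Required activator JovP is absent, so *sibS* is not transcribed.
→ *sibS* is OFF.
Itaconate is present, so FenZ is active.
IrpB is produced constitutively and is active.
With repressor FenZ bound, *kosH* is not transcribed.
→ *kosH* is OFF.
1 of the 4 genes is transcribed.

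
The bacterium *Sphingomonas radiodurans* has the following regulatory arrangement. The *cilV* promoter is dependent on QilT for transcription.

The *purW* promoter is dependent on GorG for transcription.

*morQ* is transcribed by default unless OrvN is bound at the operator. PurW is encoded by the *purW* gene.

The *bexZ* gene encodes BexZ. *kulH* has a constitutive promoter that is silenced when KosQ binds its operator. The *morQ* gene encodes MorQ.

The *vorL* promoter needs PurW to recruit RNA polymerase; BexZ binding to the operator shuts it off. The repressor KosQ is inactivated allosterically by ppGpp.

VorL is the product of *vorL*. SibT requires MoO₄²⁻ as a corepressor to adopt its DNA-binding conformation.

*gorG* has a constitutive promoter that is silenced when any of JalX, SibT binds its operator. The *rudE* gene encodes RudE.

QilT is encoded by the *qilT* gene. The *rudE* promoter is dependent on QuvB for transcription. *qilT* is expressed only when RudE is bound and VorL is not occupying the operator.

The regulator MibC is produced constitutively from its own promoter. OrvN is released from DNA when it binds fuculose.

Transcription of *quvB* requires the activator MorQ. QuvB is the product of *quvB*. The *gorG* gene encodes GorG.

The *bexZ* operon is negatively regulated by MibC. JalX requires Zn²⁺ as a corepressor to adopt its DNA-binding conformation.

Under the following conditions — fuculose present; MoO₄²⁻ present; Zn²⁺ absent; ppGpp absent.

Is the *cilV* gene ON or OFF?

Zn²⁺ is absent, so JalX is inactive.
MoO₄²⁻ is present, so SibT is active.
With repressor SibT bound, *gorG* is not transcribed.
So GorG is not produced.
Required activator GorG is absent, so *purW* is not transcribed.
So PurW is not produced.
MibC is produced constitutively and is active.
With repressor MibC bound, *bexZ* is not transcribed.
So BexZ is not produced.
Required activator PurW is absent, so *vorL* is not transcribed.
So VorL is not produced.
Fuculose is present, so OrvN is inactive.
With no repressor bound, *morQ* is transcribed.
So MorQ is produced and active.
No repressor is bound and MorQ is active, so *quvB* is transcribed.
So QuvB is produced and active.
No repressor is bound and QuvB is active, so *rudE* is transcribed.
So RudE is produced and active.
No repressor is bound and RudE is active, so *qilT* is transcribed.
So QilT is produced and active.
No repressor is bound and QilT is active, so *cilV* is transcribed.

ON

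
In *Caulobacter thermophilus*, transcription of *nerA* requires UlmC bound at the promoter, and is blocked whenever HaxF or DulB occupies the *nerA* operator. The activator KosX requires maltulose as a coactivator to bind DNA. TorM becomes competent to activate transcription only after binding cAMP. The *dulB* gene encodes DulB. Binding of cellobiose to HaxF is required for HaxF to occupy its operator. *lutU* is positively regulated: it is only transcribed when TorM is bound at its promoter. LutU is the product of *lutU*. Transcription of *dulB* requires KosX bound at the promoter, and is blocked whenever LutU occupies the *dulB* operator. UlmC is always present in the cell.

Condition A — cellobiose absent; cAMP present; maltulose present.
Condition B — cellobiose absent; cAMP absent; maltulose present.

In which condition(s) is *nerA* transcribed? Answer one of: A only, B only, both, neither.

A only

Condition A:
Cellobiose is absent, so HaxF is inactive.
UlmC is produced constitutively and is active.
cAMP is present, so TorM is active.
No repressor is bound and TorM is active, so *lutU* is transcribed.
So LutU is produced and active.
Maltulose is present, so KosX is active.
With repressor LutU bound, *dulB* is not transcribed.
So DulB is not produced.
No repressor is bound and UlmC is active, so *nerA* is transcribed.
→ *nerA* is ON in A.
Condition B:
Cellobiose is absent, so HaxF is inactive.
UlmC is produced constitutively and is active.
cAMP is absent, so TorM is inactive.
Required activator TorM is absent, so *lutU* is not transcribed.
So LutU is not produced.
Maltulose is present, so KosX is active.
No repressor is bound and KosX is active, so *dulB* is transcribed.
So DulB is produced and active.
With repressor DulB bound, *nerA* is not transcribed.
→ *nerA* is OFF in B.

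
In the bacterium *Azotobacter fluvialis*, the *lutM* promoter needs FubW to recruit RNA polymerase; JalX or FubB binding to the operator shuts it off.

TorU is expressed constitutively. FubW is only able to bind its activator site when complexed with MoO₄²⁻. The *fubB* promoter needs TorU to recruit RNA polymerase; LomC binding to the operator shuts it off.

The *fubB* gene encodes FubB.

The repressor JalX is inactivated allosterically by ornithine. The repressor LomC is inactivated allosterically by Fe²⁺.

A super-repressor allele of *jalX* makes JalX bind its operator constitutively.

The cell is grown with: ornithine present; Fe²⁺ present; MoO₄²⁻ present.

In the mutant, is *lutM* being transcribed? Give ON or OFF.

OFF

JalX is constitutively active in this strain.
MoO₄²⁻ is present, so FubW is active.
TorU is produced constitutively and is active.
Fe²⁺ is present, so LomC is inactive.
No repressor is bound and TorU is active, so *fubB* is transcribed.
So FubB is produced and active.
With repressor JalX bound, *lutM* is not transcribed.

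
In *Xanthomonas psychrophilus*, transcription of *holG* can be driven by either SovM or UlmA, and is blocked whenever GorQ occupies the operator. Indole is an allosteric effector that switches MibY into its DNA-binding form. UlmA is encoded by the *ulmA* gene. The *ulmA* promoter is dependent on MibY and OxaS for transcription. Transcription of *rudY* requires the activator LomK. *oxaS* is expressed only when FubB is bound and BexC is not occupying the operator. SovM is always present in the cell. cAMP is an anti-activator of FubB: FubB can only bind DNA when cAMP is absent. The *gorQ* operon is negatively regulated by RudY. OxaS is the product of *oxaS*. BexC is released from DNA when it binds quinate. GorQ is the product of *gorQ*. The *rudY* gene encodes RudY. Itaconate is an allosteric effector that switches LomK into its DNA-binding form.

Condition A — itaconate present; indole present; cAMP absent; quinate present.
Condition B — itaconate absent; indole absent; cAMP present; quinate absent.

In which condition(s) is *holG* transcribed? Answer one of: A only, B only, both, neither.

Condition A:
Itaconate is present, so LomK is active.
No repressor is bound and LomK is active, so *rudY* is transcribed.
So RudY is produced and active.
With repressor RudY bound, *gorQ* is not transcribed.
So GorQ is not produced.
SovM is produced constitutively and is active.
Indole is present, so MibY is active.
cAMP is absent, so FubB is active.
Quinate is present, so BexC is inactive.
No repressor is bound and FubB is active, so *oxaS* is transcribed.
So OxaS is produced and active.
No repressor is bound and MibY and OxaS are active, so *ulmA* is transcribed.
So UlmA is produced and active.
Activator SovM is present, so *holG* is transcribed.
→ *holG* is ON in A.
Condition B:
Itaconate is absent, so LomK is inactive.
Required activator LomK is absent, so *rudY* is not transcribed.
So RudY is not produced.
With no repressor bound, *gorQ* is transcribed.
So GorQ is produced and active.
SovM is produced constitutively and is active.
Indole is absent, so MibY is inactive.
cAMP is present, so FubB is inactive.
Quinate is absent, so BexC is active.
With repressor BexC bound, *oxaS* is not transcribed.
So OxaS is not produced.
Required activator MibY is absent, so *ulmA* is not transcribed.
So UlmA is not produced.
With repressor GorQ bound, *holG* is not transcribed.
→ *holG* is OFF in B.

A only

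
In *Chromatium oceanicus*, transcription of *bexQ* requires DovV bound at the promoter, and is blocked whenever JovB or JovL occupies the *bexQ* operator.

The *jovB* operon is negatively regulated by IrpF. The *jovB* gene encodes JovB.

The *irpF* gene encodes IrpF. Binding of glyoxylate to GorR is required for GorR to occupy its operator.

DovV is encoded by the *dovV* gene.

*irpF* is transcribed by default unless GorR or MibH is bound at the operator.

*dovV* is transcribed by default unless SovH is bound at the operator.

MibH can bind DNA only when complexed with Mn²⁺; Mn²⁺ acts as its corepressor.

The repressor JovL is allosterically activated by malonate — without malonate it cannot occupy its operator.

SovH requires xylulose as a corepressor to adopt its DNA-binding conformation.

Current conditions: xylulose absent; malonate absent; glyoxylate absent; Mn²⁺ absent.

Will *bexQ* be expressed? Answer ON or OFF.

ON

Glyoxylate is absent, so GorR is inactive.
Mn²⁺ is absent, so MibH is inactive.
With no repressor bound, *irpF* is transcribed.
So IrpF is produced and active.
With repressor IrpF bound, *jovB* is not transcribed.
So JovB is not produced.
Xylulose is absent, so SovH is inactive.
With no repressor bound, *dovV* is transcribed.
So DovV is produced and active.
Malonate is absent, so JovL is inactive.
No repressor is bound and DovV is active, so *bexQ* is transcribed.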